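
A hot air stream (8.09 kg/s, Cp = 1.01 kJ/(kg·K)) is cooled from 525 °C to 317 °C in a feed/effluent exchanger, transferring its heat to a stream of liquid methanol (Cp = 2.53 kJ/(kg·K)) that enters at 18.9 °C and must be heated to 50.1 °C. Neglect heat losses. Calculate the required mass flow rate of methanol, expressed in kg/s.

ṁ_c = 21.5 kg/s

Heat released by hot stream: Q = 8.09 × 1.01 × (525 − 317) = 1699.5 kJ/s
Energy balance on cold side (adiabatic exchanger): Q = ṁ_c·Cp_c·(T_c,out − T_c,in)
ṁ_c = 1699.5 / [2.53 × (50.1 − 18.9)] = 21.531 kg/s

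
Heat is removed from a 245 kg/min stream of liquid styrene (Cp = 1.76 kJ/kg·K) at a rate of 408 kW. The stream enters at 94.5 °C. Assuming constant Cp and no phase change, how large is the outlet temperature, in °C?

Q = 408 kW = 24480 kJ/min
ΔT = Q/(ṁ·Cp) = 24480/(245×1.76) = 56.772 K
T_out = 94.5 − 56.772 = 37.728 °C

T_out = 37.7 °C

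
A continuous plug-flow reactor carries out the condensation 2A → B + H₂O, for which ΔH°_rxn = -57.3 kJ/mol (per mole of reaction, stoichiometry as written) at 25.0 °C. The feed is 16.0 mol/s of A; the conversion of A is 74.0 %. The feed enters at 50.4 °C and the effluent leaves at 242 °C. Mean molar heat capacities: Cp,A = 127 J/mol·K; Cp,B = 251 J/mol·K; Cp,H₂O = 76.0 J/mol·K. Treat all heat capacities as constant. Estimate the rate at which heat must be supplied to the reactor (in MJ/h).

Extent of reaction ξ = 0.740 × 16.0 / 2 = 5.92 mol/s
Reaction term: ξ·ΔH°_rxn = 5.92 × -57.3 = -339.22 kJ/s
Sensible, feed 50.4→25 °C: -51.613 kJ/s
Outlet flows (mol/s): A 4.16, B 5.92, H₂O 5.92
Sensible, products 25→242 °C: 534.72 kJ/s
Q = ΔH = 143.89 kJ/s = 143.89 kW
Heat supplied = 518.02 MJ/h

Q_in = 518 MJ/h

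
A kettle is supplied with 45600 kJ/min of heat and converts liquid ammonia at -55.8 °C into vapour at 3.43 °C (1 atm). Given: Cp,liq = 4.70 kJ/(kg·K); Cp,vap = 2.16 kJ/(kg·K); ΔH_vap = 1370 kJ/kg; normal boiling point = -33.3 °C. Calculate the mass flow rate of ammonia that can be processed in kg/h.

Δh = 4.70×(-33.3−-55.8) + 1370 + 2.16×(3.43−-33.3) = 1555.1 kJ/kg
Q = 45600 kJ/min = 760 kJ/s = 2.736e+06 kJ/h
ṁ = Q/Δh = 2.736e+06 / 1555.1 = 1759.4 kg/h

ṁ = 1760 kg/h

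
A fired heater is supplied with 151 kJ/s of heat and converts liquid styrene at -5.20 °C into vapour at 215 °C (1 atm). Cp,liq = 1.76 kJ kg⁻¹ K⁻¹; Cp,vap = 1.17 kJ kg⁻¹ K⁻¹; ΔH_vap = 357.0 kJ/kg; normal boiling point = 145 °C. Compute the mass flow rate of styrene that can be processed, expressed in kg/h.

Δh = 1.76×(145−-5.20) + 357.0 + 1.17×(215−145) = 703.25 kJ/kg
Q = 151 kJ/s = 151 kJ/s = 543600 kJ/h
ṁ = Q/Δh = 543600 / 703.25 = 772.98 kg/h

ṁ = 773 kg/h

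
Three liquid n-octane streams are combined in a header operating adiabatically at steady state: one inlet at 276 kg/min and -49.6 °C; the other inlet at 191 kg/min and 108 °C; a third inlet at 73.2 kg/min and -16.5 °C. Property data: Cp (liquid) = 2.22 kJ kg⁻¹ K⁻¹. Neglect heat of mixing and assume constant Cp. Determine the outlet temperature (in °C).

Adiabatic, steady state ⇒ Σ ṁᵢCp,ᵢ(T_out − Tᵢ) = 0
Σ ṁᵢCp,ᵢTᵢ = 276×2.22×-49.6 + 191×2.22×108 + 73.2×2.22×-16.5 = 12722
Σ ṁᵢCp,ᵢ = 276×2.22 + 191×2.22 + 73.2×2.22 = 1199.2
T_out = 12722 / 1199.2 = 10.608 °C

T_out = 10.6 °C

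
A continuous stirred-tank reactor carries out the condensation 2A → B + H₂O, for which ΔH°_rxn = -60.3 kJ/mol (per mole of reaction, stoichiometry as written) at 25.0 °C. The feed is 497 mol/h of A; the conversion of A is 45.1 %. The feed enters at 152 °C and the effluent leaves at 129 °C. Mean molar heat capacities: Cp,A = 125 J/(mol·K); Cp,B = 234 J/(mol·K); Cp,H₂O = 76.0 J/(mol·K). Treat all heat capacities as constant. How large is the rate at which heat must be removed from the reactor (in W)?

Extent of reaction ξ = 0.451 × 497 / 2 = 112.07 mol/h
Reaction term: ξ·ΔH°_rxn = 112.07 × -60.3 = -6758 kJ/h
Sensible, feed 152→25 °C: -7889.9 kJ/h
Outlet flows (mol/h): A 272.85, B 112.07, H₂O 112.07
Sensible, products 25→129 °C: 7160.3 kJ/h
Q = ΔH = -7487.6 kJ/h = -2.0799 kW
Heat removed = 2079.9 W

Q_out = 2080 W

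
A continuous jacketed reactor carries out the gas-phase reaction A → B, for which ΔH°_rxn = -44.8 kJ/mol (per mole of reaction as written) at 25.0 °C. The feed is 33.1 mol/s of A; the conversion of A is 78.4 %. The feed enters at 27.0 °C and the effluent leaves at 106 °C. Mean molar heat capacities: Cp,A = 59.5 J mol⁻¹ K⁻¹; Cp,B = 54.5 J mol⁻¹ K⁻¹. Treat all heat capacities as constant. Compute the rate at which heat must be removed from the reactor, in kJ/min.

Q_out = 61100 kJ/min

Extent of reaction ξ = 0.784 × 33.1 = 25.95 mol/s
Reaction term: ξ·ΔH°_rxn = 25.95 × -44.8 = -1162.6 kJ/s
Sensible, feed 27.0→25 °C: -3.9389 kJ/s
Outlet flows (mol/s): A 7.1496, B 25.95
Sensible, products 25→106 °C: 149.02 kJ/s
Q = ΔH = -1017.5 kJ/s = -1017.5 kW
Heat removed = 61050 kJ/min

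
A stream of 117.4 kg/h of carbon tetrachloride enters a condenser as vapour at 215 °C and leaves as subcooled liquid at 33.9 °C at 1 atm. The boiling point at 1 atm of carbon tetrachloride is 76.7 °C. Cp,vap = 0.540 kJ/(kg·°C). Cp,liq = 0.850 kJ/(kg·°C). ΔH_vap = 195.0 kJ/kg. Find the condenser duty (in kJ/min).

vapour 215→76.7 °C: -74.682 kJ/kg
condensation at 76.7 °C: -195 kJ/kg
liquid 76.7→33.9 °C: -36.38 kJ/kg
Δh = -74.682 + -195 + -36.38 = -306.06 kJ/kg
Q = ṁ·Δh = 117.4 kg/h × -306.06 kJ/kg = -35932 kJ/h
|Q| = 9.981 kW = 598.86 kJ/min

Q_c = 599 kJ/min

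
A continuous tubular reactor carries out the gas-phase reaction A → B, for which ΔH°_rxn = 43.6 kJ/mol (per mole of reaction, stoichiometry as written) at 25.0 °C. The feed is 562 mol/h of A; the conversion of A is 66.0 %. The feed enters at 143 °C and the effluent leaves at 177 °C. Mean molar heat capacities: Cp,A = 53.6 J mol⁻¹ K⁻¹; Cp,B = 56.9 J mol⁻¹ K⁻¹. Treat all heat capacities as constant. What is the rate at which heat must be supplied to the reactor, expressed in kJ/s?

Q_in = 4.83 kJ/s

Extent of reaction ξ = 0.660 × 562 = 370.92 mol/h
Reaction term: ξ·ΔH°_rxn = 370.92 × 43.6 = 16172 kJ/h
Sensible, feed 143→25 °C: -3554.5 kJ/h
Outlet flows (mol/h): A 191.08, B 370.92
Sensible, products 25→177 °C: 4764.8 kJ/h
Q = ΔH = 17382 kJ/h = 4.8284 kW
Heat supplied = 4.8284 kJ/s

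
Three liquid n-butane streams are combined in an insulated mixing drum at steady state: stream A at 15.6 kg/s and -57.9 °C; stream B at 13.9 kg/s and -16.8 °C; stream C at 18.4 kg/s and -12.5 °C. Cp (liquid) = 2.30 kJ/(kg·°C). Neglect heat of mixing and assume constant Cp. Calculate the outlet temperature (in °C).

Energy balance with Q = 0: Σ ṁᵢCp,ᵢ(T_out − Tᵢ) = 0
Σ ṁᵢCp,ᵢTᵢ = 15.6×2.30×-57.9 + 13.9×2.30×-16.8 + 18.4×2.30×-12.5 = -3143.5
Σ ṁᵢCp,ᵢ = 15.6×2.30 + 13.9×2.30 + 18.4×2.30 = 110.17
T_out = -3143.5 / 110.17 = -28.534 °C

T_out = -28.5 °C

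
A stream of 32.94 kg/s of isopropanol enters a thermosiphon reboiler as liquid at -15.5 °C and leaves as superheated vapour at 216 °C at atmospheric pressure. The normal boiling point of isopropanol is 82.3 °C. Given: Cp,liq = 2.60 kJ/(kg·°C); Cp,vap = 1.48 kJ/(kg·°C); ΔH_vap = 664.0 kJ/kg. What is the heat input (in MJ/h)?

liquid -15.5→82.3 °C: 254.28 kJ/kg
vaporisation at 82.3 °C: 664 kJ/kg
vapour 82.3→216 °C: 197.88 kJ/kg
Δh = 254.28 + 664 + 197.88 = 1116.2 kJ/kg
Q = ṁ·Δh = 32.94 kg/s × 1116.2 kJ/kg = 36766 kJ/s
|Q| = 36766 kW = 132360 MJ/h

Q = 132000 MJ/h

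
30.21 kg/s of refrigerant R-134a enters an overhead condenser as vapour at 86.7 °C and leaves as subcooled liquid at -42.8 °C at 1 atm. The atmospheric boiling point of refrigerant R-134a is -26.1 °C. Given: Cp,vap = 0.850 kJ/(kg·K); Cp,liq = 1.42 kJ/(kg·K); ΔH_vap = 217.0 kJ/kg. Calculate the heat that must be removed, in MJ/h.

Q_c = 36600 MJ/h

vapour 86.7→-26.1 °C: -95.88 kJ/kg
condensation at -26.1 °C: -217 kJ/kg
liquid -26.1→-42.8 °C: -23.714 kJ/kg
Δh = -95.88 + -217 + -23.714 = -336.59 kJ/kg
Q = ṁ·Δh = 30.21 kg/s × -336.59 kJ/kg = -10169 kJ/s
|Q| = 10169 kW = 36607 MJ/h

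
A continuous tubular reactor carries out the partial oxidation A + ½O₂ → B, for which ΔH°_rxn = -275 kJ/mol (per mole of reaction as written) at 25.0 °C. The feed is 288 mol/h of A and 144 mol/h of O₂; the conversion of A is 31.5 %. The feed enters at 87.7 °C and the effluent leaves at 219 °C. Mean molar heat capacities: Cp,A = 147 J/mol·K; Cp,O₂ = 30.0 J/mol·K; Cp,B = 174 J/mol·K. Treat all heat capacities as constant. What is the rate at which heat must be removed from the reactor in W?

Extent of reaction ξ = 0.315 × 288 = 90.72 mol/h
Reaction term: ξ·ΔH°_rxn = 90.72 × -275 = -24948 kJ/h
Sensible, feed 87.7→25 °C: -2925.3 kJ/h
Outlet flows (mol/h): A 197.28, O₂ 98.64, B 90.72
Sensible, products 25→219 °C: 9262.5 kJ/h
Q = ΔH = -18611 kJ/h = -5.1697 kW
Heat removed = 5169.7 W

Q_out = 5170 W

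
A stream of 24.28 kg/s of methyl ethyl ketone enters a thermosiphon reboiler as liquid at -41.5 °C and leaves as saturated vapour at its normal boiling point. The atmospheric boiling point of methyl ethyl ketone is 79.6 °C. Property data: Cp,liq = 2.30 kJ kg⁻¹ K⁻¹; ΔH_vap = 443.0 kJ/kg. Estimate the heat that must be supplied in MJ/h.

liquid -41.5→79.6 °C: 278.53 kJ/kg
vaporisation at 79.6 °C: 443 kJ/kg
Δh = 278.53 + 443 = 721.53 kJ/kg
Q = ṁ·Δh = 24.28 kg/s × 721.53 kJ/kg = 17519 kJ/s
|Q| = 17519 kW = 63067 MJ/h

Q = 63100 MJ/h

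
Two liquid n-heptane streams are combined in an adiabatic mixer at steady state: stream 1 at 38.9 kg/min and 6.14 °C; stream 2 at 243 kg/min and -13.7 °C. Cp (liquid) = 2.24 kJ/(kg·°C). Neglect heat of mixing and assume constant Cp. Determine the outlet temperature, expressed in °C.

No heat crosses the boundary, so H_out = H_in.
Σ ṁᵢCp,ᵢTᵢ = 38.9×2.24×6.14 + 243×2.24×-13.7 = -6922.2
Σ ṁᵢCp,ᵢ = 38.9×2.24 + 243×2.24 = 631.46
T_out = -6922.2 / 631.46 = -10.962 °C

T_out = -11.0 °C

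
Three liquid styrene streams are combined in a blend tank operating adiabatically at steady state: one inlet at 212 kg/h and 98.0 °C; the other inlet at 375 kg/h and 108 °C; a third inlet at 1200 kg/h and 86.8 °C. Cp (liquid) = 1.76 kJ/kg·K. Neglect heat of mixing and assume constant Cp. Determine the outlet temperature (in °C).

T_out = 92.6 °C

No heat crosses the boundary, so H_out = H_in.
Σ ṁᵢCp,ᵢTᵢ = 212×1.76×98.0 + 375×1.76×108 + 1200×1.76×86.8 = 291170
Σ ṁᵢCp,ᵢ = 212×1.76 + 375×1.76 + 1200×1.76 = 3145.1
T_out = 291170 / 3145.1 = 92.578 °C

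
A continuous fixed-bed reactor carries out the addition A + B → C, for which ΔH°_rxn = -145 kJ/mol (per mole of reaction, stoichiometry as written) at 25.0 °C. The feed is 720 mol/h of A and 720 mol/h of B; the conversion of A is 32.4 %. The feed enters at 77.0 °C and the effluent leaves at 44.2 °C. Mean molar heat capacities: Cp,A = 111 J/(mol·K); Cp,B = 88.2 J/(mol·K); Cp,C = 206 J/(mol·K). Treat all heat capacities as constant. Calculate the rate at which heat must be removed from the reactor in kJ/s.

Q_out = 10.7 kJ/s

Extent of reaction ξ = 0.324 × 720 = 233.28 mol/h
Reaction term: ξ·ΔH°_rxn = 233.28 × -145 = -33826 kJ/h
Sensible, feed 77.0→25 °C: -7458 kJ/h
Outlet flows (mol/h): A 486.72, B 486.72, C 233.28
Sensible, products 25→44.2 °C: 2784.2 kJ/h
Q = ΔH = -38499 kJ/h = -10.694 kW
Heat removed = 10.694 kJ/s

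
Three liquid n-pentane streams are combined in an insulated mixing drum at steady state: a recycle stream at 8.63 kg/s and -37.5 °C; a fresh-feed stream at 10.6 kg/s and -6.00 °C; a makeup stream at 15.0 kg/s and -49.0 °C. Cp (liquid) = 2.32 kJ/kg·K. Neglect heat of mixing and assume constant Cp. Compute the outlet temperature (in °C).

T_out = -32.8 °C

Adiabatic, steady state ⇒ Σ ṁᵢCp,ᵢ(T_out − Tᵢ) = 0
T_out = Σ ṁᵢCp,ᵢTᵢ / Σ ṁᵢCp,ᵢ
      = -2603.6 / 79.414 = -32.785 °C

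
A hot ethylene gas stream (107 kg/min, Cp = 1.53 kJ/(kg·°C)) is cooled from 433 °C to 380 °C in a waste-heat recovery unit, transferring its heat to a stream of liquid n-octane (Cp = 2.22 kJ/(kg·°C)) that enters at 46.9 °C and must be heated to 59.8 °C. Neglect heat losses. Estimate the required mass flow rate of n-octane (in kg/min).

Heat released by hot stream: Q = 107 × 1.53 × (433 − 380) = 8676.6 kJ/min
Energy balance on cold side (adiabatic exchanger): Q = ṁ_c·Cp_c·(T_c,out − T_c,in)
ṁ_c = 8676.6 / [2.22 × (59.8 − 46.9)] = 302.98 kg/min

ṁ_c = 303 kg/min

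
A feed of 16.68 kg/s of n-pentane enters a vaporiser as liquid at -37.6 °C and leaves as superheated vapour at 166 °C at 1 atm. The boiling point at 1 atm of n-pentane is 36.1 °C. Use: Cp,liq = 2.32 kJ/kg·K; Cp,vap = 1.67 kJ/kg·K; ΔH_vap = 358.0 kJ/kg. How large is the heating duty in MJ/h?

Q = 44800 MJ/h

liquid -37.6→36.1 °C: 170.98 kJ/kg
vaporisation at 36.1 °C: 358 kJ/kg
vapour 36.1→166 °C: 216.93 kJ/kg
Δh = 170.98 + 358 + 216.93 = 745.92 kJ/kg
Q = ṁ·Δh = 16.68 kg/s × 745.92 kJ/kg = 12442 kJ/s
|Q| = 12442 kW = 44791 MJ/h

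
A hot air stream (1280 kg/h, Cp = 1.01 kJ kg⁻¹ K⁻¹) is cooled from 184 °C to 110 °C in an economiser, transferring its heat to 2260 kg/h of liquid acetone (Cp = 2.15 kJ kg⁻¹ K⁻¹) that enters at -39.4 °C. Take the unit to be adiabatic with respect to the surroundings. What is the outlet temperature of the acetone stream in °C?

Heat released by hot stream: Q = 1280 × 1.01 × (184 − 110) = 95667 kJ/h
Energy balance on cold side (adiabatic exchanger): Q = ṁ_c·Cp_c·(T_c,out − T_c,in)
T_c,out = -39.4 + 95667/(2260 × 2.15) = -19.711 °C

T_c,out = -19.7 °C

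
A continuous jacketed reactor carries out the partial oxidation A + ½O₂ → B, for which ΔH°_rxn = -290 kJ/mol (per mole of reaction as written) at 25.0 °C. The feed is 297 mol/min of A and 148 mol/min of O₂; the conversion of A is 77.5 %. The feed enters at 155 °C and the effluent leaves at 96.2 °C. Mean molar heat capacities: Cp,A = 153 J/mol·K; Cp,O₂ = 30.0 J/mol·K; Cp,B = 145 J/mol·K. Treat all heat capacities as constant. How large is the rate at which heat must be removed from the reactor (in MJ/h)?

Extent of reaction ξ = 0.775 × 297 = 230.18 mol/min
Reaction term: ξ·ΔH°_rxn = 230.18 × -290 = -66751 kJ/min
Sensible, feed 155→25 °C: -6484.5 kJ/min
Outlet flows (mol/min): A 66.825, O₂ 32.912, B 230.18
Sensible, products 25→96.2 °C: 3174.6 kJ/min
Q = ΔH = -70061 kJ/min = -1167.7 kW
Heat removed = 4203.6 MJ/h

Q_out = 4200 MJ/h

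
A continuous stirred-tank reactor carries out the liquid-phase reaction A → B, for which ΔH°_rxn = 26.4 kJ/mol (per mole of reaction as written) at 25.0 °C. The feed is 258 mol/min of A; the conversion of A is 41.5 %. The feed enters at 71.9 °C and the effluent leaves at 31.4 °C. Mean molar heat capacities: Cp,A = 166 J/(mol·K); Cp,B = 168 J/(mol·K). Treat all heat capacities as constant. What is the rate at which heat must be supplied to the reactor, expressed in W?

Q_in = 18200 W

Extent of reaction ξ = 0.415 × 258 = 107.07 mol/min
Reaction term: ξ·ΔH°_rxn = 107.07 × 26.4 = 2826.6 kJ/min
Sensible, feed 71.9→25 °C: -2008.6 kJ/min
Outlet flows (mol/min): A 150.93, B 107.07
Sensible, products 25→31.4 °C: 275.47 kJ/min
Q = ΔH = 1093.5 kJ/min = 18.225 kW
Heat supplied = 18225 W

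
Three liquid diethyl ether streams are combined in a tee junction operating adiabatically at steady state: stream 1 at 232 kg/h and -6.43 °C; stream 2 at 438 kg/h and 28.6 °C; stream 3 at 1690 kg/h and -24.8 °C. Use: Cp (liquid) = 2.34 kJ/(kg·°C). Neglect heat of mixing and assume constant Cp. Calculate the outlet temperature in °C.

Energy balance with Q = 0: Σ ṁᵢCp,ᵢ(T_out − Tᵢ) = 0
Σ ṁᵢCp,ᵢTᵢ = 232×2.34×-6.43 + 438×2.34×28.6 + 1690×2.34×-24.8 = -72252
Σ ṁᵢCp,ᵢ = 232×2.34 + 438×2.34 + 1690×2.34 = 5522.4
T_out = -72252 / 5522.4 = -13.083 °C

T_out = -13.1 °C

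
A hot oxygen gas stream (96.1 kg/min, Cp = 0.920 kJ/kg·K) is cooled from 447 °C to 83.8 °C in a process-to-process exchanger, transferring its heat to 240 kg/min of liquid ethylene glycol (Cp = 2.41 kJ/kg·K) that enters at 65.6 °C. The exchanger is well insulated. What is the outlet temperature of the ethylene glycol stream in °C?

Heat released by hot stream: Q = 96.1 × 0.920 × (447 − 83.8) = 32111 kJ/min
Energy balance on cold side (adiabatic exchanger): Q = ṁ_c·Cp_c·(T_c,out − T_c,in)
T_c,out = 65.6 + 32111/(240 × 2.41) = 121.12 °C

T_c,out = 121 °C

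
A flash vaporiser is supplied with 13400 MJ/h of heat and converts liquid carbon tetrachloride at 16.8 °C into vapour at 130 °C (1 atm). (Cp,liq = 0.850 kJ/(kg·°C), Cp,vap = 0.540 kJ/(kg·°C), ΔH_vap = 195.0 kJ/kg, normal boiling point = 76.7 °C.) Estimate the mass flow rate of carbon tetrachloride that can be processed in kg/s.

ṁ = 13.6 kg/s

Δh = 0.850×(76.7−16.8) + 195.0 + 0.540×(130−76.7) = 274.7 kJ/kg
Q = 13400 MJ/h = 3722.2 kJ/s = 3722.2 kJ/s
ṁ = Q/Δh = 3722.2 / 274.7 = 13.55 kg/s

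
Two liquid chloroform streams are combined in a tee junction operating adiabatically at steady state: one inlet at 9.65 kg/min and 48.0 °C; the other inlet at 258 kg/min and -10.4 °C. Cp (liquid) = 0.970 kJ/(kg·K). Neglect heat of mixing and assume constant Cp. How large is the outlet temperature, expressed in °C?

Energy balance with Q = 0: Σ ṁᵢCp,ᵢ(T_out − Tᵢ) = 0
T_out = Σ ṁᵢCp,ᵢTᵢ / Σ ṁᵢCp,ᵢ
      = -2153.4 / 259.62 = -8.2944 °C

T_out = -8.29 °C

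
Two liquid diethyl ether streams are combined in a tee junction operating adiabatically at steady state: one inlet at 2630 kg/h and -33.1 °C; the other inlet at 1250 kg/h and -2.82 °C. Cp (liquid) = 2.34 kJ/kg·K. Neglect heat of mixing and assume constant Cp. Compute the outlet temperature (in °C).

T_out = -23.3 °C

No heat crosses the boundary, so H_out = H_in.
T_out = Σ ṁᵢCp,ᵢTᵢ / Σ ṁᵢCp,ᵢ
      = -211950 / 9079.2 = -23.345 °C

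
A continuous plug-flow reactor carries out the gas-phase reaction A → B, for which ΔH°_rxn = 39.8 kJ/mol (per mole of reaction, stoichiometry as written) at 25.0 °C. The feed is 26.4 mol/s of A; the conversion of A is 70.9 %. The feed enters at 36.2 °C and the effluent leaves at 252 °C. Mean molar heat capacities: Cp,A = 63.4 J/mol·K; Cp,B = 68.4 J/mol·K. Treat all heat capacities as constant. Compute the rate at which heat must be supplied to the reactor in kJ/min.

Extent of reaction ξ = 0.709 × 26.4 = 18.718 mol/s
Reaction term: ξ·ΔH°_rxn = 18.718 × 39.8 = 744.96 kJ/s
Sensible, feed 36.2→25 °C: -18.746 kJ/s
Outlet flows (mol/s): A 7.6824, B 18.718
Sensible, products 25→252 °C: 401.19 kJ/s
Q = ΔH = 1127.4 kJ/s = 1127.4 kW
Heat supplied = 67644 kJ/min

Q_in = 67600 kJ/min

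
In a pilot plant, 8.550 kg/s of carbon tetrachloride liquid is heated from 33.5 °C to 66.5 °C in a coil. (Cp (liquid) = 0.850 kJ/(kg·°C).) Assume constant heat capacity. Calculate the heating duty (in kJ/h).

Q = 863000 kJ/h

Q = ṁ·Cp·ΔT = 8.550 × 0.850 × (66.5 − 33.5) = 239.83 kJ/s
Heating duty = 863380 kJ/h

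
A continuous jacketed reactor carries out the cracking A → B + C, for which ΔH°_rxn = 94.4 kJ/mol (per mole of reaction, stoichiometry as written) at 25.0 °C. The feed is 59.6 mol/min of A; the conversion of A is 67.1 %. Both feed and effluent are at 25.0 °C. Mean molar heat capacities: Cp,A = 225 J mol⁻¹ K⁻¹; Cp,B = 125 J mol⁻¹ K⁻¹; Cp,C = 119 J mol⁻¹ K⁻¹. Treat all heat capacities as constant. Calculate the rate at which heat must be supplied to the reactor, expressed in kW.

Extent of reaction ξ = 0.671 × 59.6 = 39.992 mol/min
Reaction term: ξ·ΔH°_rxn = 39.992 × 94.4 = 3775.2 kJ/min
Q = ΔH = 3775.2 kJ/min = 62.92 kW
Heat supplied = 62.92 kW

Q_in = 62.9 kW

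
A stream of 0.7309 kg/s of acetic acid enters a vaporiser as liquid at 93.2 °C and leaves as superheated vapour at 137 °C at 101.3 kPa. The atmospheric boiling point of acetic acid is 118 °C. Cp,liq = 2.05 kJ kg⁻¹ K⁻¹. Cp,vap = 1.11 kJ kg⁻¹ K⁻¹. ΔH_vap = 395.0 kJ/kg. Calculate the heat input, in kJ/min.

liquid 93.2→118 °C: 50.84 kJ/kg
vaporisation at 118 °C: 395 kJ/kg
vapour 118→137 °C: 21.09 kJ/kg
Δh = 50.84 + 395 + 21.09 = 466.93 kJ/kg
Q = ṁ·Δh = 0.7309 kg/s × 466.93 kJ/kg = 341.28 kJ/s
|Q| = 341.28 kW = 20477 kJ/min

Q = 20500 kJ/min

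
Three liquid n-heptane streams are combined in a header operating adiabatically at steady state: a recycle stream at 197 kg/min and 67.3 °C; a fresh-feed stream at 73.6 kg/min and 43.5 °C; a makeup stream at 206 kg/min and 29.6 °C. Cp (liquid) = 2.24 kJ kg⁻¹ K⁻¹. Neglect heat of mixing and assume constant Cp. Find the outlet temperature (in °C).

T_out = 47.3 °C

Adiabatic, steady state ⇒ Σ ṁᵢCp,ᵢ(T_out − Tᵢ) = 0
Σ ṁᵢCp,ᵢTᵢ = 197×2.24×67.3 + 73.6×2.24×43.5 + 206×2.24×29.6 = 50528
Σ ṁᵢCp,ᵢ = 197×2.24 + 73.6×2.24 + 206×2.24 = 1067.6
T_out = 50528 / 1067.6 = 47.33 °C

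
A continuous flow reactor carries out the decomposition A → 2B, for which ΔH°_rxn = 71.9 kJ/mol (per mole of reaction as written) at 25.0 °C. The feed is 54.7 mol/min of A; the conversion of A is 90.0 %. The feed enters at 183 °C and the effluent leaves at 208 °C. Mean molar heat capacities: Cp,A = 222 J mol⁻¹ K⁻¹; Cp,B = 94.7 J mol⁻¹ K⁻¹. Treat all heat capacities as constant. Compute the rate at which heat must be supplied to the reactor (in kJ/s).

Q_in = 59.2 kJ/s

Extent of reaction ξ = 0.900 × 54.7 = 49.23 mol/min
Reaction term: ξ·ΔH°_rxn = 49.23 × 71.9 = 3539.6 kJ/min
Sensible, feed 183→25 °C: -1918.7 kJ/min
Outlet flows (mol/min): A 5.47, B 98.46
Sensible, products 25→208 °C: 1928.5 kJ/min
Q = ΔH = 3549.5 kJ/min = 59.159 kW
Heat supplied = 59.159 kJ/s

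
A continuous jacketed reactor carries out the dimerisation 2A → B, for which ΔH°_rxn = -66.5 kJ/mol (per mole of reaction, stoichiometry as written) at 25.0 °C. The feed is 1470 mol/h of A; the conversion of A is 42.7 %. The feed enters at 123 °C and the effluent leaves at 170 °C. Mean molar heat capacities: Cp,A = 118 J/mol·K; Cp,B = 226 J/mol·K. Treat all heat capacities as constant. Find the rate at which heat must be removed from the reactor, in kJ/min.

Extent of reaction ξ = 0.427 × 1470 / 2 = 313.84 mol/h
Reaction term: ξ·ΔH°_rxn = 313.84 × -66.5 = -20871 kJ/h
Sensible, feed 123→25 °C: -16999 kJ/h
Outlet flows (mol/h): A 842.31, B 313.84
Sensible, products 25→170 °C: 24697 kJ/h
Q = ΔH = -13173 kJ/h = -3.6592 kW
Heat removed = 219.55 kJ/min

Q_out = 220 kJ/min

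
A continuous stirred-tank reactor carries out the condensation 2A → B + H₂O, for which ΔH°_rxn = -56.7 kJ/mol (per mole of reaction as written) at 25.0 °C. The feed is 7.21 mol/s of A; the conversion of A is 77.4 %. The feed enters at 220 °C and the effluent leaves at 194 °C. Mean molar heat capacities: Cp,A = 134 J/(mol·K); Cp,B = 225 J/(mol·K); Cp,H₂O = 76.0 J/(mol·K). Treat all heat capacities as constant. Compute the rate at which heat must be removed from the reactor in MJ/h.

Extent of reaction ξ = 0.774 × 7.21 / 2 = 2.7903 mol/s
Reaction term: ξ·ΔH°_rxn = 2.7903 × -56.7 = -158.21 kJ/s
Sensible, feed 220→25 °C: -188.4 kJ/s
Outlet flows (mol/s): A 1.6295, B 2.7903, H₂O 2.7903
Sensible, products 25→194 °C: 178.84 kJ/s
Q = ΔH = -167.77 kJ/s = -167.77 kW
Heat removed = 603.96 MJ/h

Q_out = 604 MJ/h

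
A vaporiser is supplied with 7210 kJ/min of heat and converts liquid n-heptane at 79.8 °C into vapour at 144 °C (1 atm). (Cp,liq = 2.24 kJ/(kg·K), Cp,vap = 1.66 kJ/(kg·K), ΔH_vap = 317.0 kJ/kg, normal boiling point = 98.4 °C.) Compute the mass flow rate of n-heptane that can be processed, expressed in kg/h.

Δh = 2.24×(98.4−79.8) + 317.0 + 1.66×(144−98.4) = 434.36 kJ/kg
Q = 7210 kJ/min = 120.17 kJ/s = 432600 kJ/h
ṁ = Q/Δh = 432600 / 434.36 = 995.95 kg/h

ṁ = 996 kg/h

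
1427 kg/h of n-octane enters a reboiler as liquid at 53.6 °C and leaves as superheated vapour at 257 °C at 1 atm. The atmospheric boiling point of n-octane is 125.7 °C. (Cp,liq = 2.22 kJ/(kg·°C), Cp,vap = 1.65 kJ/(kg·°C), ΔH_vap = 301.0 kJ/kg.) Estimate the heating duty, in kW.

Q = 269 kW

liquid 53.6→125.7 °C: 160.06 kJ/kg
vaporisation at 125.7 °C: 301 kJ/kg
vapour 125.7→257 °C: 216.65 kJ/kg
Δh = 160.06 + 301 + 216.65 = 677.71 kJ/kg
Q = ṁ·Δh = 1427 kg/h × 677.71 kJ/kg = 967090 kJ/h
|Q| = 268.64 kW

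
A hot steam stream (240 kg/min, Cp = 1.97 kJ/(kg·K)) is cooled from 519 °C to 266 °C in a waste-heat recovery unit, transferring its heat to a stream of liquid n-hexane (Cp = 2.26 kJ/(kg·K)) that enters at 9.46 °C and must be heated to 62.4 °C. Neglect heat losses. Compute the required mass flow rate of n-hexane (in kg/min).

ṁ_c = 1000 kg/min

Heat released by hot stream: Q = 240 × 1.97 × (519 − 266) = 119620 kJ/min
Energy balance on cold side (adiabatic exchanger): Q = ṁ_c·Cp_c·(T_c,out − T_c,in)
ṁ_c = 119620 / [2.26 × (62.4 − 9.46)] = 999.78 kg/min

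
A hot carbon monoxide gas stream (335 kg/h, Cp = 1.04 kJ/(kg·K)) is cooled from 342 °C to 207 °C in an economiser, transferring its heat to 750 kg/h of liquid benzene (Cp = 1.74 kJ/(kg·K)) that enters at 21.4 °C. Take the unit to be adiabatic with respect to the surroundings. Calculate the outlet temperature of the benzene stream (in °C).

Heat released by hot stream: Q = 335 × 1.04 × (342 − 207) = 47034 kJ/h
Energy balance on cold side (adiabatic exchanger): Q = ṁ_c·Cp_c·(T_c,out − T_c,in)
T_c,out = 21.4 + 47034/(750 × 1.74) = 57.441 °C

T_c,out = 57.4 °C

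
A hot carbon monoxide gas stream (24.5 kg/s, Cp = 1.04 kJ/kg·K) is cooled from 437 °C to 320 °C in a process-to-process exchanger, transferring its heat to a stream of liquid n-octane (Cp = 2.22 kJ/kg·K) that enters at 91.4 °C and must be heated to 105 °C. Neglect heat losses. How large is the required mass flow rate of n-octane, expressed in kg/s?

ṁ_c = 98.7 kg/s

Heat released by hot stream: Q = 24.5 × 1.04 × (437 − 320) = 2981.2 kJ/s
Energy balance on cold side (adiabatic exchanger): Q = ṁ_c·Cp_c·(T_c,out − T_c,in)
ṁ_c = 2981.2 / [2.22 × (105 − 91.4)] = 98.74 kg/s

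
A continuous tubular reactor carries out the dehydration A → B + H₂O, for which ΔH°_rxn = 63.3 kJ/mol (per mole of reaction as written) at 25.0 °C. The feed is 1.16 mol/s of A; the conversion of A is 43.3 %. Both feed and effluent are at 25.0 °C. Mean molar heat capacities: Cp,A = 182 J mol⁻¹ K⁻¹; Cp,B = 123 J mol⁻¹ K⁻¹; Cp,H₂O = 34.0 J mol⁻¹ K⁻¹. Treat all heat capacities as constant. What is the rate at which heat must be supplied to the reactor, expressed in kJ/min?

Extent of reaction ξ = 0.433 × 1.16 = 0.50228 mol/s
Reaction term: ξ·ΔH°_rxn = 0.50228 × 63.3 = 31.794 kJ/s
Q = ΔH = 31.794 kJ/s = 31.794 kW
Heat supplied = 1907.7 kJ/min

Q_in = 1910 kJ/min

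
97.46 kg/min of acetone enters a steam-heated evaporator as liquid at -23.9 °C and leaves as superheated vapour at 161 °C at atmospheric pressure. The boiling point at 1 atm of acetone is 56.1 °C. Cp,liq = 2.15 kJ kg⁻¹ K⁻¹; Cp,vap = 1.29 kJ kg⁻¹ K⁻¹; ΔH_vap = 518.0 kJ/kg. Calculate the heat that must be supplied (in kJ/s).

Q = 1340 kJ/s

liquid -23.9→56.1 °C: 172 kJ/kg
vaporisation at 56.1 °C: 518 kJ/kg
vapour 56.1→161 °C: 135.32 kJ/kg
Δh = 172 + 518 + 135.32 = 825.32 kJ/kg
Q = ṁ·Δh = 97.46 kg/min × 825.32 kJ/kg = 80436 kJ/min
|Q| = 1340.6 kW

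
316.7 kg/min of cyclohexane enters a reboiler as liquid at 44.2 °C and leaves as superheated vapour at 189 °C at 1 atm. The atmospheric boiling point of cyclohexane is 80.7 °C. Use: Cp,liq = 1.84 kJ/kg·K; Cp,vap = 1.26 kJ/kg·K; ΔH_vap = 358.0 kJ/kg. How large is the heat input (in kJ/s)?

Q = 2960 kJ/s

liquid 44.2→80.7 °C: 67.16 kJ/kg
vaporisation at 80.7 °C: 358 kJ/kg
vapour 80.7→189 °C: 136.46 kJ/kg
Δh = 67.16 + 358 + 136.46 = 561.62 kJ/kg
Q = ṁ·Δh = 316.7 kg/min × 561.62 kJ/kg = 177860 kJ/min
|Q| = 2964.4 kW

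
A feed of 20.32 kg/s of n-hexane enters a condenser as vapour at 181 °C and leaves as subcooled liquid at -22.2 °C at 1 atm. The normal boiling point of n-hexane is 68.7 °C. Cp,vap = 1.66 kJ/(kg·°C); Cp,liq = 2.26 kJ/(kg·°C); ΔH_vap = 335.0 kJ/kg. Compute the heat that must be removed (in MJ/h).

Q_c = 53200 MJ/h

vapour 181→68.7 °C: -186.42 kJ/kg
condensation at 68.7 °C: -335 kJ/kg
liquid 68.7→-22.2 °C: -205.43 kJ/kg
Δh = -186.42 + -335 + -205.43 = -726.85 kJ/kg
Q = ṁ·Δh = 20.32 kg/s × -726.85 kJ/kg = -14770 kJ/s
|Q| = 14770 kW = 53171 MJ/h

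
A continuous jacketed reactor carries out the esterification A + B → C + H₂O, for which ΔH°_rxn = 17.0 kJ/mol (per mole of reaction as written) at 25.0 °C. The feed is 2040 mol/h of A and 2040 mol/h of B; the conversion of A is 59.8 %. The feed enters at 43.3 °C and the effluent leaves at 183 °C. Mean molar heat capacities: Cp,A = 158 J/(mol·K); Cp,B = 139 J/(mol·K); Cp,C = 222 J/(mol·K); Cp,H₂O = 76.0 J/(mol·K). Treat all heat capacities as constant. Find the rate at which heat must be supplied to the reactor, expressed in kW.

Q_in = 29.3 kW

Extent of reaction ξ = 0.598 × 2040 = 1219.9 mol/h
Reaction term: ξ·ΔH°_rxn = 1219.9 × 17.0 = 20739 kJ/h
Sensible, feed 43.3→25 °C: -11088 kJ/h
Outlet flows (mol/h): A 820.08, B 820.08, C 1219.9, H₂O 1219.9
Sensible, products 25→183 °C: 95922 kJ/h
Q = ΔH = 105570 kJ/h = 29.326 kW
Heat supplied = 29.326 kW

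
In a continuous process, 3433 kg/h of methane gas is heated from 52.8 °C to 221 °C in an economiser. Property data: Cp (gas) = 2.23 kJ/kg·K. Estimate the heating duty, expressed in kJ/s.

Q = ṁ·Cp·ΔT = 3433 × 2.23 × (221 − 52.8) = 1.2877e+06 kJ/h
Converting: 1.2877e+06 / 3600 s = 357.69 kW

Q = 358 kJ/s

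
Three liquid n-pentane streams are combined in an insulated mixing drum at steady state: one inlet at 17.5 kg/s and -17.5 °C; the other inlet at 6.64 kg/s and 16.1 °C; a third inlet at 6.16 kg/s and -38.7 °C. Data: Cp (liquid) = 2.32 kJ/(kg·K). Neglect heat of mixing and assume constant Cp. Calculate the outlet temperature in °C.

No heat crosses the boundary, so H_out = H_in.
Σ ṁᵢCp,ᵢTᵢ = 17.5×2.32×-17.5 + 6.64×2.32×16.1 + 6.16×2.32×-38.7 = -1015.6
Σ ṁᵢCp,ᵢ = 17.5×2.32 + 6.64×2.32 + 6.16×2.32 = 70.296
T_out = -1015.6 / 70.296 = -14.447 °C

T_out = -14.4 °C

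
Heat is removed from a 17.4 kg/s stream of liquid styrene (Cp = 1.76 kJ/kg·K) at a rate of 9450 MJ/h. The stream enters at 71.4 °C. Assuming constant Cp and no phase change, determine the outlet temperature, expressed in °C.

Q = 9450 MJ/h = 2625 kJ/s
ΔT = Q/(ṁ·Cp) = 2625/(17.4×1.76) = 85.717 K
T_out = 71.4 − 85.717 = -14.317 °C

T_out = -14.3 °C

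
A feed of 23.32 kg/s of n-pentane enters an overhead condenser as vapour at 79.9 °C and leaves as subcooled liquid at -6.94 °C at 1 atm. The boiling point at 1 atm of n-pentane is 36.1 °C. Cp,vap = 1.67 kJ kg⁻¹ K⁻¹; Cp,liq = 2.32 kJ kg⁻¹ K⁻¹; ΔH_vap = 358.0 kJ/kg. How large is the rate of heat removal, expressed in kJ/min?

Q_c = 743000 kJ/min

vapour 79.9→36.1 °C: -73.146 kJ/kg
condensation at 36.1 °C: -358 kJ/kg
liquid 36.1→-6.94 °C: -99.853 kJ/kg
Δh = -73.146 + -358 + -99.853 = -531 kJ/kg
Q = ṁ·Δh = 23.32 kg/s × -531 kJ/kg = -12383 kJ/s
|Q| = 12383 kW = 742970 kJ/min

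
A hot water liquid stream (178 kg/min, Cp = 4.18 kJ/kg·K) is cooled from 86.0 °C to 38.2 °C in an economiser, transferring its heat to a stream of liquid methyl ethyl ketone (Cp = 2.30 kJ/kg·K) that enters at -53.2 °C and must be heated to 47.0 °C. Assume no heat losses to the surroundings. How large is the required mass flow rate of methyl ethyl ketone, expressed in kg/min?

ṁ_c = 154 kg/min

Heat released by hot stream: Q = 178 × 4.18 × (86.0 − 38.2) = 35565 kJ/min
Energy balance on cold side (adiabatic exchanger): Q = ṁ_c·Cp_c·(T_c,out − T_c,in)
ṁ_c = 35565 / [2.30 × (47.0 − -53.2)] = 154.32 kg/min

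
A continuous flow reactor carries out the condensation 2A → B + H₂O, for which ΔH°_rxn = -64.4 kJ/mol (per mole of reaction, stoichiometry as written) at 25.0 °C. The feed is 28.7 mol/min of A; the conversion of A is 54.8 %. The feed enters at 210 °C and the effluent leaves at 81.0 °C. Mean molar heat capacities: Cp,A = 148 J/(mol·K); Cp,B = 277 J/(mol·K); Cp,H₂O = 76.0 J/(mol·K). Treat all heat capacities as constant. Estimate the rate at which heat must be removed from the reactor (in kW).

Q_out = 17.2 kW

Extent of reaction ξ = 0.548 × 28.7 / 2 = 7.8638 mol/min
Reaction term: ξ·ΔH°_rxn = 7.8638 × -64.4 = -506.43 kJ/min
Sensible, feed 210→25 °C: -785.81 kJ/min
Outlet flows (mol/min): A 12.972, B 7.8638, H₂O 7.8638
Sensible, products 25→81.0 °C: 262.97 kJ/min
Q = ΔH = -1029.3 kJ/min = -17.154 kW
Heat removed = 17.154 kW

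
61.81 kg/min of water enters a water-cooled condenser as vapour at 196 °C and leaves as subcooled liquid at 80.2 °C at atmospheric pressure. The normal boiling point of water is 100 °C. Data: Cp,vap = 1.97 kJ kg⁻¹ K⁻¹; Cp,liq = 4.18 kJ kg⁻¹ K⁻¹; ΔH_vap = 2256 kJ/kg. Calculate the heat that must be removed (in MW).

Q_c = 2.60 MW

vapour 196→100 °C: -189.12 kJ/kg
condensation at 100 °C: -2256 kJ/kg
liquid 100→80.2 °C: -82.764 kJ/kg
Δh = -189.12 + -2256 + -82.764 = -2527.9 kJ/kg
Q = ṁ·Δh = 61.81 kg/min × -2527.9 kJ/kg = -156250 kJ/min
|Q| = 2604.1 kW = 2.6041 MW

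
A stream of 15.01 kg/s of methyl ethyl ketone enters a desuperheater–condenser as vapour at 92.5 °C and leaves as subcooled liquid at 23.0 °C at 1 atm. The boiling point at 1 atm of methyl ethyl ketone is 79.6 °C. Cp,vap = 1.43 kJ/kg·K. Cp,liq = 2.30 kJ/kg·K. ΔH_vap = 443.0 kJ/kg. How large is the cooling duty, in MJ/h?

vapour 92.5→79.6 °C: -18.447 kJ/kg
condensation at 79.6 °C: -443 kJ/kg
liquid 79.6→23.0 °C: -130.18 kJ/kg
Δh = -18.447 + -443 + -130.18 = -591.63 kJ/kg
Q = ṁ·Δh = 15.01 kg/s × -591.63 kJ/kg = -8880.3 kJ/s
|Q| = 8880.3 kW = 31969 MJ/h

Q_c = 32000 MJ/h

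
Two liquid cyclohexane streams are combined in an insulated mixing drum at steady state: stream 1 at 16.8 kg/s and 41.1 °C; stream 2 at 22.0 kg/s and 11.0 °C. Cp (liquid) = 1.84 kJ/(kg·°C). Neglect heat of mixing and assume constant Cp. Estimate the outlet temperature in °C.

No heat crosses the boundary, so H_out = H_in.
Σ ṁᵢCp,ᵢTᵢ = 16.8×1.84×41.1 + 22.0×1.84×11.0 = 1715.8
Σ ṁᵢCp,ᵢ = 16.8×1.84 + 22.0×1.84 = 71.392
T_out = 1715.8 / 71.392 = 24.033 °C

T_out = 24.0 °C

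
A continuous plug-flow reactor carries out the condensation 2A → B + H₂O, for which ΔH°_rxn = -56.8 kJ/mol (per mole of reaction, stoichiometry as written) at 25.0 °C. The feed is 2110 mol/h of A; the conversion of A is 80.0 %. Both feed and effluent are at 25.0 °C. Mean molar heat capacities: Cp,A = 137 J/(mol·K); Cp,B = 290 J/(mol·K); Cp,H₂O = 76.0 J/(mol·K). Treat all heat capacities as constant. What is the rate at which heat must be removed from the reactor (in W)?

Extent of reaction ξ = 0.800 × 2110 / 2 = 844 mol/h
Reaction term: ξ·ΔH°_rxn = 844 × -56.8 = -47939 kJ/h
Q = ΔH = -47939 kJ/h = -13.316 kW
Heat removed = 13316 W

Q_out = 13300 W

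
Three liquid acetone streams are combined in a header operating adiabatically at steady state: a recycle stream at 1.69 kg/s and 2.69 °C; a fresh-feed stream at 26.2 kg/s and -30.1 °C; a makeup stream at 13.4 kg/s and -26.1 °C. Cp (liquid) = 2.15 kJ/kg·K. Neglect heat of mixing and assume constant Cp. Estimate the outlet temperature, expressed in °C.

T_out = -27.5 °C

No heat crosses the boundary, so H_out = H_in.
Σ ṁᵢCp,ᵢTᵢ = 1.69×2.15×2.69 + 26.2×2.15×-30.1 + 13.4×2.15×-26.1 = -2437.7
Σ ṁᵢCp,ᵢ = 1.69×2.15 + 26.2×2.15 + 13.4×2.15 = 88.773
T_out = -2437.7 / 88.773 = -27.46 °C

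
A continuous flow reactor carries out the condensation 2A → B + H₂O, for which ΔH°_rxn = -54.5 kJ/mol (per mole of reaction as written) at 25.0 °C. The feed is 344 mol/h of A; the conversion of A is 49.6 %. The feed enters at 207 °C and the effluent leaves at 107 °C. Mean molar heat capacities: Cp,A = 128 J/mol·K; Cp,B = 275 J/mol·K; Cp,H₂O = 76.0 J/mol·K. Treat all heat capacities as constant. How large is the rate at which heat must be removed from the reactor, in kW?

Q_out = 2.33 kW

Extent of reaction ξ = 0.496 × 344 / 2 = 85.312 mol/h
Reaction term: ξ·ΔH°_rxn = 85.312 × -54.5 = -4649.5 kJ/h
Sensible, feed 207→25 °C: -8013.8 kJ/h
Outlet flows (mol/h): A 173.38, B 85.312, H₂O 85.312
Sensible, products 25→107 °C: 4275.2 kJ/h
Q = ΔH = -8388.1 kJ/h = -2.33 kW
Heat removed = 2.33 kW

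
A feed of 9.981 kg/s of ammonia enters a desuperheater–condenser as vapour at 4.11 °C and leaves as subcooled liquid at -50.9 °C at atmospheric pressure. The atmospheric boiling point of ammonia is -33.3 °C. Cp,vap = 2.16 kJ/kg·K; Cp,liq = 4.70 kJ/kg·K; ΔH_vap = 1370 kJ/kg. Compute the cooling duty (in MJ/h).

Q_c = 55100 MJ/h

vapour 4.11→-33.3 °C: -80.806 kJ/kg
condensation at -33.3 °C: -1370 kJ/kg
liquid -33.3→-50.9 °C: -82.72 kJ/kg
Δh = -80.806 + -1370 + -82.72 = -1533.5 kJ/kg
Q = ṁ·Δh = 9.981 kg/s × -1533.5 kJ/kg = -15306 kJ/s
|Q| = 15306 kW = 55102 MJ/h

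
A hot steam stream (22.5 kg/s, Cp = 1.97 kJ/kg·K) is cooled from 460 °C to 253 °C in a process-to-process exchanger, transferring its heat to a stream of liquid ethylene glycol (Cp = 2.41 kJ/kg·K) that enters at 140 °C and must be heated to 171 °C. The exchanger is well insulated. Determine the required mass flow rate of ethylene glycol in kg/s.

Heat released by hot stream: Q = 22.5 × 1.97 × (460 − 253) = 9175.3 kJ/s
Energy balance on cold side (adiabatic exchanger): Q = ṁ_c·Cp_c·(T_c,out − T_c,in)
ṁ_c = 9175.3 / [2.41 × (171 − 140)] = 122.81 kg/s

ṁ_c = 123 kg/s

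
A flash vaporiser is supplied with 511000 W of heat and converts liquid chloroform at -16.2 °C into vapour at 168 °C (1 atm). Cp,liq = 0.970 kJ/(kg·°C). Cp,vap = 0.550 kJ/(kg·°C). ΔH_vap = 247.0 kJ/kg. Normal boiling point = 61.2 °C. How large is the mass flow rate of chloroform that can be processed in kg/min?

ṁ = 80.5 kg/min

Δh = 0.970×(61.2−-16.2) + 247.0 + 0.550×(168−61.2) = 380.82 kJ/kg
Q = 511000 W = 511 kJ/s = 30660 kJ/min
ṁ = Q/Δh = 30660 / 380.82 = 80.511 kg/min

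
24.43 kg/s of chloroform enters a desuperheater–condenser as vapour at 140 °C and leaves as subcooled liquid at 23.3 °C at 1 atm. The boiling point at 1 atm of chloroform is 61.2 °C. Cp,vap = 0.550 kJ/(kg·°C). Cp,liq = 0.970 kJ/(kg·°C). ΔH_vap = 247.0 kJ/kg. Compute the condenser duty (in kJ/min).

vapour 140→61.2 °C: -43.34 kJ/kg
condensation at 61.2 °C: -247 kJ/kg
liquid 61.2→23.3 °C: -36.763 kJ/kg
Δh = -43.34 + -247 + -36.763 = -327.1 kJ/kg
Q = ṁ·Δh = 24.43 kg/s × -327.1 kJ/kg = -7991.1 kJ/s
|Q| = 7991.1 kW = 479470 kJ/min

Q_c = 479000 kJ/min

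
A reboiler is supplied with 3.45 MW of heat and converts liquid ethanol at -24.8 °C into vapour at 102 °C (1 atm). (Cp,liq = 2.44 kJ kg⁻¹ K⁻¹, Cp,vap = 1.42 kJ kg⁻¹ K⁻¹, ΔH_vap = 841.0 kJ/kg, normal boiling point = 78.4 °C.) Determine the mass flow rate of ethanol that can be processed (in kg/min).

ṁ = 184 kg/min

Δh = 2.44×(78.4−-24.8) + 841.0 + 1.42×(102−78.4) = 1126.3 kJ/kg
Q = 3.45 MW = 3450 kJ/s = 207000 kJ/min
ṁ = Q/Δh = 207000 / 1126.3 = 183.78 kg/min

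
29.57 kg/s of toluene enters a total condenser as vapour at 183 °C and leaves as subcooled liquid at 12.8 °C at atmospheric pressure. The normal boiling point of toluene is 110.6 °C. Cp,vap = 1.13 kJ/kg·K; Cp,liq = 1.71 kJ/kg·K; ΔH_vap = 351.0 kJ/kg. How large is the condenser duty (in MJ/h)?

vapour 183→110.6 °C: -81.812 kJ/kg
condensation at 110.6 °C: -351 kJ/kg
liquid 110.6→12.8 °C: -167.24 kJ/kg
Δh = -81.812 + -351 + -167.24 = -600.05 kJ/kg
Q = ṁ·Δh = 29.57 kg/s × -600.05 kJ/kg = -17743 kJ/s
|Q| = 17743 kW = 63877 MJ/h

Q_c = 63900 MJ/h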